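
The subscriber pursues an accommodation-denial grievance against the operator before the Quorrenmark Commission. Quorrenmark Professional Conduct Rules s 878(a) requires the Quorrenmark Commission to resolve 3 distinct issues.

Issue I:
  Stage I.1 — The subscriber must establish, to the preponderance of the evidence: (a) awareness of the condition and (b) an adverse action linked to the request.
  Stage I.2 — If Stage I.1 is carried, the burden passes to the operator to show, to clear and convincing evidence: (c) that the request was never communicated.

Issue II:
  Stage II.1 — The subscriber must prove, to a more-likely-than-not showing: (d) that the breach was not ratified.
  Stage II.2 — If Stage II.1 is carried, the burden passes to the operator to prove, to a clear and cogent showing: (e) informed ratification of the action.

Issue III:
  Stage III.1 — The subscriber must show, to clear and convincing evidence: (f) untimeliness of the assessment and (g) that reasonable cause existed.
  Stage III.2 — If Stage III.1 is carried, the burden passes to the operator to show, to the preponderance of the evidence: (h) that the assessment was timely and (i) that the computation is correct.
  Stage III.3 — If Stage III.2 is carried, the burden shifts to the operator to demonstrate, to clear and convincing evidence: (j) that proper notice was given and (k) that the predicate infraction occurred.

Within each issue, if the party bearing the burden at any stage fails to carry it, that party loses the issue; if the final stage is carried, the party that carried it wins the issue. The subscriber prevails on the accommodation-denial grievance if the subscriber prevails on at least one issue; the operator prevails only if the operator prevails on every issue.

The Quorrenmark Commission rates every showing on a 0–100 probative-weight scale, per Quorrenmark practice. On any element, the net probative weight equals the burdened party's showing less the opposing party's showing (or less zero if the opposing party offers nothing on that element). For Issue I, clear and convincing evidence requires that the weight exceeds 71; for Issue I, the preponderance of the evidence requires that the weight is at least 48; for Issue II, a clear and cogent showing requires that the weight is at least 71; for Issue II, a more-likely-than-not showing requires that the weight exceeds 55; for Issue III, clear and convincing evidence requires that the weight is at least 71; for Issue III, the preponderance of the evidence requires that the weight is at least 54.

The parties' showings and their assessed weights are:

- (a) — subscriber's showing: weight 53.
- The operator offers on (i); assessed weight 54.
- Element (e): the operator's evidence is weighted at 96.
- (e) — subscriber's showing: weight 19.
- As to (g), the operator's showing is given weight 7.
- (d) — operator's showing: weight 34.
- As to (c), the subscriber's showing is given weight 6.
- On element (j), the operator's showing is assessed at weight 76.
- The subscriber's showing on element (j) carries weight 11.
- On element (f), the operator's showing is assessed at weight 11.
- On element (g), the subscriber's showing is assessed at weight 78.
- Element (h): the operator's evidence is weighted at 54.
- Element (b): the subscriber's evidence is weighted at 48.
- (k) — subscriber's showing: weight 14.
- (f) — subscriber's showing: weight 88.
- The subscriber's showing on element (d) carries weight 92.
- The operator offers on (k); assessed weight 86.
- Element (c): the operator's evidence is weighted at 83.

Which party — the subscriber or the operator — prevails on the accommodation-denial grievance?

— Issue I —
At Stage I.1 the subscriber must meet the preponderance of the evidence (weight is at least 48): on (a) the weight is 53, ≥ 48, so (a) meets the standard; on (b) the weight is 48, ≥ 48, so (b) meets the standard.
  All elements met. The burden passes to the operator.
At Stage I.2 the operator must meet clear and convincing evidence (weight exceeds 71): on (c) the weight is 83 less the opposing 6 gives net 77, which does exceed 71, so (c) meets the standard.
  The operator carries the last stage.
All stages carried — the operator prevails on this issue.
— Issue II —
At Stage II.1 the subscriber must meet a more-likely-than-not showing (weight exceeds 55): on (d) the weight is 92 less the opposing 34 gives net 58, which does exceed 55, so (d) meets the standard.
  Stage II.1 carried; the burden shifts to the operator.
At Stage II.2 the operator must meet a clear and cogent showing (weight is at least 71): on (e) the weight is 96 less the opposing 19 gives net 77, ≥ 71, so (e) meets the standard.
  The operator carries the last stage.
With every stage satisfied, the operator prevails on this issue.
— Issue III —
Stage III.1 — burden on subscriber; standard: clear and convincing evidence (weight is at least 71).
    (f): 88 − 11 = 77 ≥ 71 [met]
    (g): 78 − 7 = 71 ≥ 71 [met]
  The subscriber carries Stage III.1; the operator now bears the burden.
Stage III.2 — burden on operator; standard: the preponderance of the evidence (weight is at least 54).
    (h): 54 ≥ 54 [met]
    (i): 54 ≥ 54 [met]
  Stage III.2 is satisfied; the operator continues to bear the burden.
Stage III.3 — burden on operator; standard: clear and convincing evidence (weight is at least 71).
    (j): 76 − 11 = 65 < 71 [not met]
    (k): 86 − 14 = 72 ≥ 71 [met]
  Not every element is met, so the operator fails to carry Stage III.3.
The analysis ends at Stage III.3; the subscriber prevails on this issue.
Per-issue: Issue I → operator; Issue II → operator; Issue III → subscriber. The subscriber must prevail on at least one issue; overall, the subscriber prevails.

subscriber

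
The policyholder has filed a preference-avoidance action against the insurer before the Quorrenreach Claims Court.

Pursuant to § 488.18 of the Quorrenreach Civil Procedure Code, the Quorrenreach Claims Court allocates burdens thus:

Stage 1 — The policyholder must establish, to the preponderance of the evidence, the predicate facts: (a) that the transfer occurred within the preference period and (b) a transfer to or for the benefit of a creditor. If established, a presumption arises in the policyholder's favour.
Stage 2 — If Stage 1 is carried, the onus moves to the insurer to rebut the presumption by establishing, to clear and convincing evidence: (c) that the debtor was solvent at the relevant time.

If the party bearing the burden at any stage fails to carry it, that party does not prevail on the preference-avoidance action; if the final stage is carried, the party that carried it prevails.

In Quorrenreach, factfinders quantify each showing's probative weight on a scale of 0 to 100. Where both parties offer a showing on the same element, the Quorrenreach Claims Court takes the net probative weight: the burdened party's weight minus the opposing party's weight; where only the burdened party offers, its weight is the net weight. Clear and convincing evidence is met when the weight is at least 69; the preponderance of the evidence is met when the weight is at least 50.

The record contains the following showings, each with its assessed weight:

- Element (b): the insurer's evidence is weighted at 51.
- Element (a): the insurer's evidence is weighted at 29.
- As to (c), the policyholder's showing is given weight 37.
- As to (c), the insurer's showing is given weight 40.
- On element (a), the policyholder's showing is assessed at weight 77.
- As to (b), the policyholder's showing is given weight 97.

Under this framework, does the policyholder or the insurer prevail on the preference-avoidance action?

At Stage 1 the policyholder must meet the preponderance of the evidence (weight is at least 50): on (a) the weight is 77 less the opposing 29 gives net 48, < 50, so (a) does not meet the standard; on (b) the weight is 97 less the opposing 51 gives net 46, < 50, so (b) does not meet the standard.
  Not every element is met, so the policyholder fails to carry Stage 1.
So the insurer prevails.

insurer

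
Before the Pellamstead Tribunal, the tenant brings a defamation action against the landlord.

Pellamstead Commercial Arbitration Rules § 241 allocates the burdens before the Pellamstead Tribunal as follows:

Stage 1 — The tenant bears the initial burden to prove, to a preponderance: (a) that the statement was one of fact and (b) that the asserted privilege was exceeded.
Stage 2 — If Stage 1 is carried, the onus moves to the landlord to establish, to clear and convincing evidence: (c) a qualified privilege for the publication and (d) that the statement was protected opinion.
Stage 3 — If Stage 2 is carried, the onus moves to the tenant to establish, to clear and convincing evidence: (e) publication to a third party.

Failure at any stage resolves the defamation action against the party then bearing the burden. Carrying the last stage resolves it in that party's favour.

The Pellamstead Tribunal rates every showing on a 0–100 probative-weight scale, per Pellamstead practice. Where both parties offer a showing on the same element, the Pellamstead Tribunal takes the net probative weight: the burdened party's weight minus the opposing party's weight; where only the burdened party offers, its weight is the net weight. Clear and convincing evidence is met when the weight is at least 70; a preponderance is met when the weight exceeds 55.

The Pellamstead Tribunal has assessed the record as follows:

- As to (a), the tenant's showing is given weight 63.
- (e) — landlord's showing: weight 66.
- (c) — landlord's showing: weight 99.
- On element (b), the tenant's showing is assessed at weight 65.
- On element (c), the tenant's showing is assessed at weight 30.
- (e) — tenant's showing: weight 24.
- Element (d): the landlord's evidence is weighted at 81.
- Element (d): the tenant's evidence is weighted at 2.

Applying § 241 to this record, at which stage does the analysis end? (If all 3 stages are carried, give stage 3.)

Stage 1 (tenant, a preponderance, weight exceeds 55): (a) 63 > 55 — meets; (b) 65 > 55 — meets.
  Stage 1 is satisfied; the onus moves to the landlord.
Stage 2 (landlord, clear and convincing evidence, weight is at least 70): (c) net 99−30=69 < 70 — fails; (d) net 81−2=79 ≥ 70 — meets.
  Stage 2 not carried; the landlord fails its burden.
So the tenant prevails.

stage 2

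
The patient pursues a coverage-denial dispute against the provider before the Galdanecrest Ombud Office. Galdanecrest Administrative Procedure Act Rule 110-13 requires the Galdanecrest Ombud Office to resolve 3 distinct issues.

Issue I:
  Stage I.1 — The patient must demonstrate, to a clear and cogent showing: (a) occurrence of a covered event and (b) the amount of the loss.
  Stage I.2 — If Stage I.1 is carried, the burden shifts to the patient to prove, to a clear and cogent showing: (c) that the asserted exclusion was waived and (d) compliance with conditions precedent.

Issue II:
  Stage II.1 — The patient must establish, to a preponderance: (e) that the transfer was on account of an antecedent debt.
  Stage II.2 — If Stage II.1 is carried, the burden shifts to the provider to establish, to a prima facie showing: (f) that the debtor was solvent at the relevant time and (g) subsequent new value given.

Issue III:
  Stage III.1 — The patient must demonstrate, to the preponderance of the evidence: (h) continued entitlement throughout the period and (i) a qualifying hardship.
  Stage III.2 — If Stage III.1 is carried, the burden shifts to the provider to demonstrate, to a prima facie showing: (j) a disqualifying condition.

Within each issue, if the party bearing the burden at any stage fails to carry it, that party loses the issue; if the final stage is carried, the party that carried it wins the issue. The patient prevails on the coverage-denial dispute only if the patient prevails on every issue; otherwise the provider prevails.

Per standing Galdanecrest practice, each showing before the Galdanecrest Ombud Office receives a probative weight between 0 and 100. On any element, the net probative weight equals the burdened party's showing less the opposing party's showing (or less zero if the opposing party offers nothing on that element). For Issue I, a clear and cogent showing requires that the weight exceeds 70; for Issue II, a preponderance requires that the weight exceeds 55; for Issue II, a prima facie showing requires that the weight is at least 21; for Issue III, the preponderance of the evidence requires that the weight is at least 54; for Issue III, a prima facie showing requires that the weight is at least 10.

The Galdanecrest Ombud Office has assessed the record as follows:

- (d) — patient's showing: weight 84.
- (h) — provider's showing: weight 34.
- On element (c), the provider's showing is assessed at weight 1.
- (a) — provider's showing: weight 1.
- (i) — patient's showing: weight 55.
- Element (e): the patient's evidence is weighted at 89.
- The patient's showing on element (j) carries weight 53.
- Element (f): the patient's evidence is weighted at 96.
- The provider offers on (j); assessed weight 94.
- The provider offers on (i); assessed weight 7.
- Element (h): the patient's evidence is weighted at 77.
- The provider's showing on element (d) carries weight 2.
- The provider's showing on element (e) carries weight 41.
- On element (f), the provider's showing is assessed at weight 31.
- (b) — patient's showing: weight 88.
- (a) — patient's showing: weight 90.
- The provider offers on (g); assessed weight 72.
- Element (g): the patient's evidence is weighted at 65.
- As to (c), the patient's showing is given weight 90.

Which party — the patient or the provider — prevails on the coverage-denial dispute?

— Issue I —
Stage I.1 (patient, a clear and cogent showing, weight exceeds 70): (a) net 90−1=89 > 70 — meets; (b) 88 > 70 — meets.
  All elements met. The patient retains the burden for Stage I.2.
Stage I.2 (patient, a clear and cogent showing, weight exceeds 70): (c) net 90−1=89 > 70 — meets; (d) net 84−2=82 > 70 — meets.
  The patient carries the last stage.
All stages carried — the patient prevails on this issue.
— Issue II —
At Stage II.1 the patient must meet a preponderance (weight exceeds 55): on (e) the weight is 89 less the opposing 41 gives net 48, ≤ 55, so (e) does not meet the standard.
  Stage II.1 not carried; the patient fails its burden.
The provider prevails on this issue.
— Issue III —
At Stage III.1 the patient must meet the preponderance of the evidence (weight is at least 54): on (h) the weight is 77 less the opposing 34 gives net 43, which does not reach 54, so (h) does not meet the standard; on (i) the weight is 55 less the opposing 7 gives net 48, which does not reach 54, so (i) does not meet the standard.
  Stage III.1 not carried; the patient fails its burden.
The provider prevails on this issue.
Per-issue: Issue I → patient; Issue II → provider; Issue III → provider. The patient must prevail on every issue; overall, the provider prevails.

provider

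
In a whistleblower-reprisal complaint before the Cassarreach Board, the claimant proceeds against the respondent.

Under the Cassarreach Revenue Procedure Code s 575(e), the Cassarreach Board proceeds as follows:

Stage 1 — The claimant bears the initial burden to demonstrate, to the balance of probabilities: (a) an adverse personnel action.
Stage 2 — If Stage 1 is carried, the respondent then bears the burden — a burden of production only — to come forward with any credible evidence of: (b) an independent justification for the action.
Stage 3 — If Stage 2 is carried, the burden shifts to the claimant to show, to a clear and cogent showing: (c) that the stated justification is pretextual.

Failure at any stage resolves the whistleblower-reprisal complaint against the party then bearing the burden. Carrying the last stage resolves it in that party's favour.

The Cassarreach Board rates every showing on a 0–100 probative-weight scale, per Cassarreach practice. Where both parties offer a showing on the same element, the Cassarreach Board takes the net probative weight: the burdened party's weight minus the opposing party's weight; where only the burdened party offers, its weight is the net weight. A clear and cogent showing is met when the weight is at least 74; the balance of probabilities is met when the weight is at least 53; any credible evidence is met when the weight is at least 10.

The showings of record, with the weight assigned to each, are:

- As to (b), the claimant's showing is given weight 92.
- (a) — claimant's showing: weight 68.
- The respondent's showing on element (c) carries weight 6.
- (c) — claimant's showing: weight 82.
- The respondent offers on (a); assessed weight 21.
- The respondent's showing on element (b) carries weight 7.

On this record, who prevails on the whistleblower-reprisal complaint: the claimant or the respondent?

Stage 1 — burden on claimant; standard: the balance of probabilities (weight is at least 53).
    (a): 68 − 21 = 47 < 53 [not met]
  Not every element is met, so the claimant fails to carry Stage 1.
The analysis ends at Stage 1; the respondent prevails.

respondent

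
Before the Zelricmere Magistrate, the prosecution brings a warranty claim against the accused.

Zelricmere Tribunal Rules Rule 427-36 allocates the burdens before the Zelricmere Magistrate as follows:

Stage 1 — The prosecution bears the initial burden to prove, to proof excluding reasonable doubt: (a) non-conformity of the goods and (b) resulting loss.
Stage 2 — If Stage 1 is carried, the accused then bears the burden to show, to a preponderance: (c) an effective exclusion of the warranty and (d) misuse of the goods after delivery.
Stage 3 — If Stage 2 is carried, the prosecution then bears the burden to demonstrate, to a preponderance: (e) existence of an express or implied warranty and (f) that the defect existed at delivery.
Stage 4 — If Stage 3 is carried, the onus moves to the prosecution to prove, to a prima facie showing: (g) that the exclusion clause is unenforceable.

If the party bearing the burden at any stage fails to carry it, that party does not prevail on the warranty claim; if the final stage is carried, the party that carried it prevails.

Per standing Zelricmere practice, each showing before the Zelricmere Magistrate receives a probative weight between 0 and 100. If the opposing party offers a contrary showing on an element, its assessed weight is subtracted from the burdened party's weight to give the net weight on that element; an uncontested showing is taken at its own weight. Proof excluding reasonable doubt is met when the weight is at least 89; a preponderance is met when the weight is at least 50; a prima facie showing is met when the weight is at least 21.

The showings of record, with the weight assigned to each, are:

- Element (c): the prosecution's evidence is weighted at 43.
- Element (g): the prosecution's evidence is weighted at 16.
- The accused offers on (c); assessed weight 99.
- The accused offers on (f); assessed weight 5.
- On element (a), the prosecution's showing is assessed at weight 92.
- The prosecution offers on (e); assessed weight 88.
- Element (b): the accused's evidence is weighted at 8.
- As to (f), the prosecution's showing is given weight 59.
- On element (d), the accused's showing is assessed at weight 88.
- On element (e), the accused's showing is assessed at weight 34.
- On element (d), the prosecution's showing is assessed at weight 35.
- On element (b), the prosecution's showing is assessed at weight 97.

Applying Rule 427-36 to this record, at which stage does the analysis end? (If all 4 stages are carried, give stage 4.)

Stage 1 (prosecution, proof excluding reasonable doubt, weight is at least 89): (a) 92 ≥ 89 — meets; (b) net 97−8=89 ≥ 89 — meets.
  Stage 1 is satisfied; the onus moves to the accused.
Stage 2 (accused, a preponderance, weight is at least 50): (c) net 99−43=56 ≥ 50 — meets; (d) net 88−35=53 ≥ 50 — meets.
  Stage 2 is satisfied; the onus moves to the prosecution.
Stage 3 (prosecution, a preponderance, weight is at least 50): (e) net 88−34=54 ≥ 50 — meets; (f) net 59−5=54 ≥ 50 — meets.
  Stage 3 is satisfied; the prosecution continues to bear the burden.
Stage 4 (prosecution, a prima facie showing, weight is at least 21): (g) 16 < 21 — fails.
  The prosecution does not carry Stage 4.
So the accused prevails.

stage 4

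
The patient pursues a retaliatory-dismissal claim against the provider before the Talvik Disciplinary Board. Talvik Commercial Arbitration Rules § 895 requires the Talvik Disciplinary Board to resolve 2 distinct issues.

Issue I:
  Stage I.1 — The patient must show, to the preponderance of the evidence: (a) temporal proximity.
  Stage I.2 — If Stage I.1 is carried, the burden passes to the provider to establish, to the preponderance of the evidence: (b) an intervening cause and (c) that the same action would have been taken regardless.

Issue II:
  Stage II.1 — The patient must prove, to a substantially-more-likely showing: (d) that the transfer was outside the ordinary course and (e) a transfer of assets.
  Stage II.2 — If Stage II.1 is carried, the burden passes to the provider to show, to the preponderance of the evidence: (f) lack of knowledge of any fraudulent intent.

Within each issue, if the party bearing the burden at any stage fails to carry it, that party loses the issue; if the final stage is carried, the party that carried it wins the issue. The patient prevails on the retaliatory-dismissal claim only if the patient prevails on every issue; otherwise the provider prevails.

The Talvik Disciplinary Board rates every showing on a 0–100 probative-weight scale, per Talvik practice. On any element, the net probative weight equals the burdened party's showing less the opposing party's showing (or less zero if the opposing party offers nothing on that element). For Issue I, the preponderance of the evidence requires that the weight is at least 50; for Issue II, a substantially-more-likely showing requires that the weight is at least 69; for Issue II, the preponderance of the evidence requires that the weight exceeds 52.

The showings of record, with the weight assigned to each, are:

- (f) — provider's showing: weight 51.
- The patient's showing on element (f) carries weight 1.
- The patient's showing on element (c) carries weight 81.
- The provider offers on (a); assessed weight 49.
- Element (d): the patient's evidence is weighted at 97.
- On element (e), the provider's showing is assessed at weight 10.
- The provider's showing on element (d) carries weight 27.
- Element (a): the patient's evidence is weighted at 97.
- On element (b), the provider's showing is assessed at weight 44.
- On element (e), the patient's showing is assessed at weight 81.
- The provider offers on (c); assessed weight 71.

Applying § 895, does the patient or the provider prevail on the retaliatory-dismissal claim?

— Issue I —
Stage I.1 (patient, the preponderance of the evidence, weight is at least 50): (a) net 97−49=48 < 50 — fails.
  Stage I.1 not carried; the patient fails its burden.
The provider prevails on this issue.
— Issue II —
At Stage II.1 the patient must meet a substantially-more-likely showing (weight is at least 69): on (d) the weight is 97 less the opposing 27 gives net 70, ≥ 69, so (d) meets the standard; on (e) the weight is 81 less the opposing 10 gives net 71, ≥ 69, so (e) meets the standard.
  Stage II.1 carried; the burden shifts to the provider.
At Stage II.2 the provider must meet the preponderance of the evidence (weight exceeds 52): on (f) the weight is 51 less the opposing 1 gives net 50, which does not exceed 52, so (f) does not meet the standard.
  Stage II.2 not carried; the provider fails its burden.
The patient prevails on this issue.
Per-issue: Issue I → provider; Issue II → patient. The patient must prevail on every issue; overall, the provider prevails.

provider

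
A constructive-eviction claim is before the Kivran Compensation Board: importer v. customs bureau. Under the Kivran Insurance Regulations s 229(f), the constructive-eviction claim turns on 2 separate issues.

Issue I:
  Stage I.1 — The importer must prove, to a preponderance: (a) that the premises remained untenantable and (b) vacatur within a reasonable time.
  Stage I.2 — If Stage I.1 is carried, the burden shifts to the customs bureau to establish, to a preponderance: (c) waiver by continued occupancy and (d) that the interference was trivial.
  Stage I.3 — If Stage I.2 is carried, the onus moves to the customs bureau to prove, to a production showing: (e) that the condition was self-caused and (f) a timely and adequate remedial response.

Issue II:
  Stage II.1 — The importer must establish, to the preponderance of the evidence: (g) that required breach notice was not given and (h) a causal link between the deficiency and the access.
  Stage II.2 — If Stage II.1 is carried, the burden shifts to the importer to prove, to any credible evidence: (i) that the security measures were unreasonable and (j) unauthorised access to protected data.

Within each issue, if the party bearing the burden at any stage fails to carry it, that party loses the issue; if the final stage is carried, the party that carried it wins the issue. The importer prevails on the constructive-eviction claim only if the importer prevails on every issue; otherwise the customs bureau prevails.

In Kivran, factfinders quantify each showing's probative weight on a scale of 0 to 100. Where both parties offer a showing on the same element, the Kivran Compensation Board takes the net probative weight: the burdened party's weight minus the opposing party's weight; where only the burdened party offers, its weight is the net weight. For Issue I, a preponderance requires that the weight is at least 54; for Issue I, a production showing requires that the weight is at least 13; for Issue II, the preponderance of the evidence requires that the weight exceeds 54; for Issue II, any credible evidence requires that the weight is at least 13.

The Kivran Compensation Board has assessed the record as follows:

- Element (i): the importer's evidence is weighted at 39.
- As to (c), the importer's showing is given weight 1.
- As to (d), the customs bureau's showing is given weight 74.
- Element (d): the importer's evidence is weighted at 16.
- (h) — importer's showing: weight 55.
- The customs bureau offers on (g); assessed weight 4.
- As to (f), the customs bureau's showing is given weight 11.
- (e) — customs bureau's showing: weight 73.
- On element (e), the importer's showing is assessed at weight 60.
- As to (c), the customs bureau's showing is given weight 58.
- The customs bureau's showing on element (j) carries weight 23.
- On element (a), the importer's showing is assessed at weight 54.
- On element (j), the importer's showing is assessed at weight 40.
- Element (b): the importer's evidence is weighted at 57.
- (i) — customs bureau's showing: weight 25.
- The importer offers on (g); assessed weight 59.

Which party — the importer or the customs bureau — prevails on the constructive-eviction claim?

importer

— Issue I —
Stage I.1 (importer, a preponderance, weight is at least 54): (a) 54 ≥ 54 — meets; (b) 57 ≥ 54 — meets.
  Stage I.1 carried; the burden shifts to the customs bureau.
Stage I.2 (customs bureau, a preponderance, weight is at least 54): (c) net 58−1=57 ≥ 54 — meets; (d) net 74−16=58 ≥ 54 — meets.
  All elements met. The customs bureau retains the burden for Stage I.3.
Stage I.3 (customs bureau, a production showing, weight is at least 13): (e) net 73−60=13 ≥ 13 — meets; (f) 11 < 13 — fails.
  Stage I.3 not carried; the customs bureau fails its burden.
The importer prevails on this issue.
— Issue II —
At Stage II.1 the importer must meet the preponderance of the evidence (weight exceeds 54): on (g) the weight is 59 less the opposing 4 gives net 55, > 54, so (g) meets the standard; on (h) the weight is 55, which does exceed 54, so (h) meets the standard.
  All elements met. The importer retains the burden for Stage II.2.
At Stage II.2 the importer must meet any credible evidence (weight is at least 13): on (i) the weight is 39 less the opposing 25 gives net 14, ≥ 13, so (i) meets the standard; on (j) the weight is 40 less the opposing 23 gives net 17, which does reach 13, so (j) meets the standard.
  The importer carries the last stage.
Every stage carried; the importer prevails on this issue.
Per-issue: Issue I → importer; Issue II → importer. The importer must prevail on every issue; overall, the importer prevails.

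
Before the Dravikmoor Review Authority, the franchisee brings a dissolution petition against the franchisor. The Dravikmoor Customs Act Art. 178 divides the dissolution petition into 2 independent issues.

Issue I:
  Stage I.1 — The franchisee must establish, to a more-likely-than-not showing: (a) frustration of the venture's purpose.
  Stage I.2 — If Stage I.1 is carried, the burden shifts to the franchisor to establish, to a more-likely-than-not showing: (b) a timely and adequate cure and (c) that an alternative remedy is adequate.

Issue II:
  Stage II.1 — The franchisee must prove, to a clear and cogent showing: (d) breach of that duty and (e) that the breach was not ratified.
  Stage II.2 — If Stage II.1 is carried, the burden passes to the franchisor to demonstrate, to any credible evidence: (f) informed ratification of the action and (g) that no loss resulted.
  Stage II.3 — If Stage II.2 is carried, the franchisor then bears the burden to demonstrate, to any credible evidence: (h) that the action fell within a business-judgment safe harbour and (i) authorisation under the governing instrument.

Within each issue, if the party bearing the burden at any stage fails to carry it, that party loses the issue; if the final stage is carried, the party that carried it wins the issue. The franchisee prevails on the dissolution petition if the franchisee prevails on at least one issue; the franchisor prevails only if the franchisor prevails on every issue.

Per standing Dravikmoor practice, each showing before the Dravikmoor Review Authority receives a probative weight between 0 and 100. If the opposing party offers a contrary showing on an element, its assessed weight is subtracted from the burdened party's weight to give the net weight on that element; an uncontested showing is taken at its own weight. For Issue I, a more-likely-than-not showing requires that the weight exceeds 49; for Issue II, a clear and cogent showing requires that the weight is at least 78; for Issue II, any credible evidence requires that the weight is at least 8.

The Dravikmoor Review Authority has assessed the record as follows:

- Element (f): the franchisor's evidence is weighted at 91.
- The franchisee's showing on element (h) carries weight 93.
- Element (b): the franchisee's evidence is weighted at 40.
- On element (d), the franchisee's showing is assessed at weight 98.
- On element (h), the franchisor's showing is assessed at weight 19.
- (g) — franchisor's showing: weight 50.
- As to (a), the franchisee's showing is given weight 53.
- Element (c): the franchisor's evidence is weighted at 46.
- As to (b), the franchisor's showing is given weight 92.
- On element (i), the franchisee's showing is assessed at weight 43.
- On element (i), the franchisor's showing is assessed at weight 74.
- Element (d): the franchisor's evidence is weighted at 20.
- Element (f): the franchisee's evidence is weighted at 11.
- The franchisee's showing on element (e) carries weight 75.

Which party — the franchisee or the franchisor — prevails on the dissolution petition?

franchisee

— Issue I —
Stage I.1 — burden on franchisee; standard: a more-likely-than-not showing (weight exceeds 49).
    (a): 53 > 49 [met]
  The franchisee carries Stage I.1; the franchisor now bears the burden.
Stage I.2 — burden on franchisor; standard: a more-likely-than-not showing (weight exceeds 49).
    (b): 92 − 40 = 52 > 49 [met]
    (c): 46 ≤ 49 [not met]
  Stage I.2 not carried; the franchisor fails its burden.
The franchisee prevails on this issue.
— Issue II —
Stage II.1 — burden on franchisee; standard: a clear and cogent showing (weight is at least 78).
    (d): 98 − 20 = 78 ≥ 78 [met]
    (e): 75 < 78 [not met]
  Not every element is met, so the franchisee fails to carry Stage II.1.
So the franchisor prevails on this issue.
Per-issue: Issue I → franchisee; Issue II → franchisor. The franchisee must prevail on at least one issue; overall, the franchisee prevails.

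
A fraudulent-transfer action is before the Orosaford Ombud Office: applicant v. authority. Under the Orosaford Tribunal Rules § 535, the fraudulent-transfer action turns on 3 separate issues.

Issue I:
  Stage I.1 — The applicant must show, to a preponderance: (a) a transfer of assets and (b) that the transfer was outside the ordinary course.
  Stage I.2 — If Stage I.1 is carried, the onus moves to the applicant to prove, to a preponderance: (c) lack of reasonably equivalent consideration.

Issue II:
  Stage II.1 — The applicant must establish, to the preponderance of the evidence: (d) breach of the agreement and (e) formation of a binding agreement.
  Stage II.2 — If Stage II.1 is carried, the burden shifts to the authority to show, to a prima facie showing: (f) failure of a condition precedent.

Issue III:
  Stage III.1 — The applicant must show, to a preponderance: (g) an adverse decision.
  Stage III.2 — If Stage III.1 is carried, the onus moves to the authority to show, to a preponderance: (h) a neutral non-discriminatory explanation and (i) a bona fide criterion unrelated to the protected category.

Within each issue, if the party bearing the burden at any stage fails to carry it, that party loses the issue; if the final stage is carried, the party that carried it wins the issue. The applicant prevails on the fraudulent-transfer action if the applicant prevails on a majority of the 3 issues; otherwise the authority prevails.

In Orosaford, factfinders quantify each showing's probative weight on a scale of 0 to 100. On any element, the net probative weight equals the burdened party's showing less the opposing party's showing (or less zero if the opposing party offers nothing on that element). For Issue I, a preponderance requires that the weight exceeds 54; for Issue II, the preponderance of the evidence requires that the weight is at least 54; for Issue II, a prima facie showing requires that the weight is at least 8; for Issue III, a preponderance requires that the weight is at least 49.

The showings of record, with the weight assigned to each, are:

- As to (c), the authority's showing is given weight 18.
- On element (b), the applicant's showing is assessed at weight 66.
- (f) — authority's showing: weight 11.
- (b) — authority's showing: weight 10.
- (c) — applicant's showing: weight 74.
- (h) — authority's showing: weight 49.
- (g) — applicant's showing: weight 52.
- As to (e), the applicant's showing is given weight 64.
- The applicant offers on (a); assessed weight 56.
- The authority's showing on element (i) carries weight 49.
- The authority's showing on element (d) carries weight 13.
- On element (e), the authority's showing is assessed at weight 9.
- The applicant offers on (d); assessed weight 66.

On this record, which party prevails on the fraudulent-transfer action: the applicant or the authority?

authority

— Issue I —
Stage I.1 — burden on applicant; standard: a preponderance (weight exceeds 54).
    (a): 56 > 54 [met]
    (b): 66 − 10 = 56 > 54 [met]
  All elements met. The applicant retains the burden for Stage I.2.
Stage I.2 — burden on applicant; standard: a preponderance (weight exceeds 54).
    (c): 74 − 18 = 56 > 54 [met]
  All elements met at the final stage.
With every stage satisfied, the applicant prevails on this issue.
— Issue II —
Stage II.1 (applicant, the preponderance of the evidence, weight is at least 54): (d) net 66−13=53 < 54 — fails; (e) net 64−9=55 ≥ 54 — meets.
  Stage II.1 not carried; the applicant fails its burden.
So the authority prevails on this issue.
— Issue III —
Stage III.1 — burden on applicant; standard: a preponderance (weight is at least 49).
    (g): 52 ≥ 49 [met]
  All elements met. The burden passes to the authority.
Stage III.2 — burden on authority; standard: a preponderance (weight is at least 49).
    (h): 49 ≥ 49 [met]
    (i): 49 ≥ 49 [met]
  All elements met at the final stage.
With every stage satisfied, the authority prevails on this issue.
Per-issue: Issue I → applicant; Issue II → authority; Issue III → authority. The applicant must prevail on a majority of issues; overall, the authority prevails.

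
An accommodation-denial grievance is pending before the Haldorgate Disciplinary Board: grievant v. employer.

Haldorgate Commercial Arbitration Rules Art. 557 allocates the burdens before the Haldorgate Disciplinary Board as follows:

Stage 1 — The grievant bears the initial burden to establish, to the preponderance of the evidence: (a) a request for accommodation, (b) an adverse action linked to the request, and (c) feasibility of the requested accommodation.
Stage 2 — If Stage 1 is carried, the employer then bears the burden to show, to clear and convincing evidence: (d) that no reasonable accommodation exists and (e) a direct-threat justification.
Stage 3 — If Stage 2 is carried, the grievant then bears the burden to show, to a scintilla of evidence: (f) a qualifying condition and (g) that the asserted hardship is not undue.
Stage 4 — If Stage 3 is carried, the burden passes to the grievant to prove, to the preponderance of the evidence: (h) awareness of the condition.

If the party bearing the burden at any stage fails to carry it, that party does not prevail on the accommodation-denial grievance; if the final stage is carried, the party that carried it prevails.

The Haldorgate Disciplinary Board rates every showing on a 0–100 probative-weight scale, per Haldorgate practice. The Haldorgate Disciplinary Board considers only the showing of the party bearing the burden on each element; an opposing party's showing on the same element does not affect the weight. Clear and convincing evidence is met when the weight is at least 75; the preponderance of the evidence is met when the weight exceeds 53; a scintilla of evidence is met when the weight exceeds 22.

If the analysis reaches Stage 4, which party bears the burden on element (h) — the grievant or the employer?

Stage 4's rule assigns the burden to the grievant (to the preponderance of the evidence).

grievant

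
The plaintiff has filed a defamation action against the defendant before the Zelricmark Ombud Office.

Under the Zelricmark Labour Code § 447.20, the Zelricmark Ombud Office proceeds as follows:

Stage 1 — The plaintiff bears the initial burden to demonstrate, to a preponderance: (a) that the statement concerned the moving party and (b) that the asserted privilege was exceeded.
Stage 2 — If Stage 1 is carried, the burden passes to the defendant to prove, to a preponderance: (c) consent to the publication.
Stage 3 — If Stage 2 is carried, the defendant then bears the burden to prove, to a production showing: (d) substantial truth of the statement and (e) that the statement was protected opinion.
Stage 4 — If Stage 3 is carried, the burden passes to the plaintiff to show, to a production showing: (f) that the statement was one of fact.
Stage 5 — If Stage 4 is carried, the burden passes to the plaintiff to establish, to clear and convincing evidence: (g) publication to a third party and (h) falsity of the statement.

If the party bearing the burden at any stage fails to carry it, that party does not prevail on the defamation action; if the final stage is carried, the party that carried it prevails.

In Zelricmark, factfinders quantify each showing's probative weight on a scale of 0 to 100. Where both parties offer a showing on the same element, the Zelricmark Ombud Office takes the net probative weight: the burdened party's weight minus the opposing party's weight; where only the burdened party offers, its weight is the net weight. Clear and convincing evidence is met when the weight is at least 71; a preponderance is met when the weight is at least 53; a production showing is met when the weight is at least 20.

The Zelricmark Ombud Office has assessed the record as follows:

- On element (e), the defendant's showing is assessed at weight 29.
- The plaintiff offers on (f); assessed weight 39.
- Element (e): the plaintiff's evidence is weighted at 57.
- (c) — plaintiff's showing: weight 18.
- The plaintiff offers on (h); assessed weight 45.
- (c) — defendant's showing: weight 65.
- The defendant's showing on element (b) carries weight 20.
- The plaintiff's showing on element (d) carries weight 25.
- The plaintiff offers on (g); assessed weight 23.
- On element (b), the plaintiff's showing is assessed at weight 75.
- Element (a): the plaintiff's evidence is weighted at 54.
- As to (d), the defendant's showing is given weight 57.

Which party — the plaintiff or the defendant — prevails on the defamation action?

Stage 1 (plaintiff, a preponderance, weight is at least 53): (a) 54 ≥ 53 — meets; (b) net 75−20=55 ≥ 53 — meets.
  All elements met. The burden passes to the defendant.
Stage 2 (defendant, a preponderance, weight is at least 53): (c) net 65−18=47 < 53 — fails.
  Not every element is met, so the defendant fails to carry Stage 2.
The plaintiff prevails.

plaintiff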